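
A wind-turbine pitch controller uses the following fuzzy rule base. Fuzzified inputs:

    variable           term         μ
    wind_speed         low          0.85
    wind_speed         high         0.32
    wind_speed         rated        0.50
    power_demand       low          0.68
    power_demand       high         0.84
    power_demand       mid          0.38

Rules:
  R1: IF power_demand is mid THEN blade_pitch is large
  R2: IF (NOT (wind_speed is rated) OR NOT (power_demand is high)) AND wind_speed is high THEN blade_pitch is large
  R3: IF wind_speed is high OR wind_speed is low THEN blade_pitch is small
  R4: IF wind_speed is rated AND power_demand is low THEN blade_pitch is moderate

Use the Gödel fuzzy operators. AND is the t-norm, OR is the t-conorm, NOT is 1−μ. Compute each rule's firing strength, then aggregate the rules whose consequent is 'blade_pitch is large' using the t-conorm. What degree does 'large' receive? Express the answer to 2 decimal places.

R1: mid=0.38 → w = 0.38
R2: (¬rated=1−0.50=0.50 OR ¬high=1−0.84=0.16) = 0.50; AND[min(a, b)] with high=0.32 → w = 0.32
R3: high=0.32, low=0.85; OR[max(a, b)] → w = 0.85
R4: rated=0.50, low=0.68; AND[min(a, b)] → w = 0.50
Rules with consequent 'large': {R1, R2} → strengths 0.38, 0.32
Aggregate via t-conorm [max(a, b)]: 0.38

0.38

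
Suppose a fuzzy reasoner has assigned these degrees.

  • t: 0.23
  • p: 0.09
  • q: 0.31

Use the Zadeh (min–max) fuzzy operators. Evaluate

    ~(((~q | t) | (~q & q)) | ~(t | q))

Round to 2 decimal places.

~q = 1 − 0.31 = 0.69
~q | t = max(a, b) on (0.69, 0.23) = 0.69
~q = 1 − 0.31 = 0.69
~q & q = min(a, b) on (0.69, 0.31) = 0.31
(~q | t) | (~q & q) = max(a, b) on (0.69, 0.31) = 0.69
t | q = max(a, b) on (0.23, 0.31) = 0.31
~(t | q) = 1 − 0.31 = 0.69
((~q | t) | (~q & q)) | ~(t | q) = max(a, b) on (0.69, 0.69) = 0.69
~(((~q | t) | (~q & q)) | ~(t | q)) = 1 − 0.69 = 0.31

0.31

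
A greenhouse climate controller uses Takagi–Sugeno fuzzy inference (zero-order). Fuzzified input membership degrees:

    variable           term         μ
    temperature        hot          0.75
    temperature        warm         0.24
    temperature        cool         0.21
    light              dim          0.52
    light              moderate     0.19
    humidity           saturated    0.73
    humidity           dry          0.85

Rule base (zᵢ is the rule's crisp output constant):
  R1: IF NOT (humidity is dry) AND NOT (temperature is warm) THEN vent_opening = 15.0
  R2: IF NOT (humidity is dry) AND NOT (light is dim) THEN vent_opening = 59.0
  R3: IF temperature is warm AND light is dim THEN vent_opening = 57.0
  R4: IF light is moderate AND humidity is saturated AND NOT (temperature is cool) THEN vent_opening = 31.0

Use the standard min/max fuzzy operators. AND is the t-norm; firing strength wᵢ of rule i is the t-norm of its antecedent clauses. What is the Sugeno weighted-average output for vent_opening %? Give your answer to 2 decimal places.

42.01

R1 (z=15.0): ¬dry=1−0.85=0.15, ¬warm=1−0.24=0.76; AND[min(a, b)] → w = 0.15
R2 (z=59.0): ¬dry=1−0.85=0.15, ¬dim=1−0.52=0.48; AND[min(a, b)] → w = 0.15
R3 (z=57.0): warm=0.24, dim=0.52; AND[min(a, b)] → w = 0.24
R4 (z=31.0): moderate=0.19, saturated=0.73, ¬cool=1−0.21=0.79; AND[min(a, b)] → w = 0.19
Weighted average = (0.15·15.0 + 0.15·59.0 + 0.24·57.0 + 0.19·31.0) / (0.15 + 0.15 + 0.24 + 0.19)
  = 30.6700 / 0.7300 = 42.01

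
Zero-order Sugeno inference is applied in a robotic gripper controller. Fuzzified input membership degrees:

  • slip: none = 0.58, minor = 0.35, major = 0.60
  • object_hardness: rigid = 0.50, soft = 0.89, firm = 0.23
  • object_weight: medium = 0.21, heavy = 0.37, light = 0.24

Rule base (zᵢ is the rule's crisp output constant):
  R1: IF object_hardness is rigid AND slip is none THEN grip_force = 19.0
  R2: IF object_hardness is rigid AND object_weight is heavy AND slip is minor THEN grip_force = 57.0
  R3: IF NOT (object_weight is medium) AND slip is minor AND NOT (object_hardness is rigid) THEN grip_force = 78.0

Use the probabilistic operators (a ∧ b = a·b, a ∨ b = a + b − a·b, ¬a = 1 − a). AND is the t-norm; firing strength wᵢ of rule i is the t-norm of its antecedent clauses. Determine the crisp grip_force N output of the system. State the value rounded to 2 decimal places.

R1 (z=19.0): rigid=0.50, none=0.58; AND[a·b] → w = 0.2900
R2 (z=57.0): rigid=0.50, heavy=0.37, minor=0.35; AND[a·b] → w = 0.0648
R3 (z=78.0): ¬medium=1−0.21=0.79, minor=0.35, ¬rigid=1−0.50=0.50; AND[a·b] → w = 0.1382
Weighted average = (0.2900·19.0 + 0.0648·57.0 + 0.1382·78.0) / (0.2900 + 0.0648 + 0.1382)
  = 19.9842 / 0.4930 = 40.54

40.54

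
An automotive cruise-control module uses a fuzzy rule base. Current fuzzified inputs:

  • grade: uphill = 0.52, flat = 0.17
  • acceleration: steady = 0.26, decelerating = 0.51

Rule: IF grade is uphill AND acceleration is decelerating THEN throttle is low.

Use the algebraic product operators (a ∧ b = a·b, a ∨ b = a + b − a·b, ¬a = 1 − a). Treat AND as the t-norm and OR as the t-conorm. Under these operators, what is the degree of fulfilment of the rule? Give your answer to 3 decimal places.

0.265

firing strength: uphill=0.52, decelerating=0.51; AND[a·b] → w = 0.2652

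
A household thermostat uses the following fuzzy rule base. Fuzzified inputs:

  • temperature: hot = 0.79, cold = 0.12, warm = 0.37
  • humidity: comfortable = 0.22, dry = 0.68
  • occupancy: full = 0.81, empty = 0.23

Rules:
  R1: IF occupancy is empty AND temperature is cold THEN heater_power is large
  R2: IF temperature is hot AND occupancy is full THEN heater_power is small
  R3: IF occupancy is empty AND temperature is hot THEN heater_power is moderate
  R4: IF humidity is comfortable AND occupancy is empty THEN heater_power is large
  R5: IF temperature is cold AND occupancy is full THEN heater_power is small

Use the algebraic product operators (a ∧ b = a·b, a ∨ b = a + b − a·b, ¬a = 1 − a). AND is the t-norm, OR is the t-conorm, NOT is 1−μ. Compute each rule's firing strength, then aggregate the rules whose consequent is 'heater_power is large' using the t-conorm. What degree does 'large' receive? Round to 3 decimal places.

0.077

R1: empty=0.23, cold=0.12; AND[a·b] → w = 0.0276
R2: hot=0.79, full=0.81; AND[a·b] → w = 0.6399
R3: empty=0.23, hot=0.79; AND[a·b] → w = 0.1817
R4: comfortable=0.22, empty=0.23; AND[a·b] → w = 0.0506
R5: cold=0.12, full=0.81; AND[a·b] → w = 0.0972
Rules with consequent 'large': {R1, R4} → strengths 0.0276, 0.0506
Aggregate via t-conorm [a + b − a·b]: 0.0768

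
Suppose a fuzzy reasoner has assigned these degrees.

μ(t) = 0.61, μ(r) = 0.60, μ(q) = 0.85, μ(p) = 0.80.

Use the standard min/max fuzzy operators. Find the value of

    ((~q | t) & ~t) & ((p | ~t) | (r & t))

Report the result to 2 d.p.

~q = 1 − 0.85 = 0.15
~q | t = max(a, b) on (0.15, 0.61) = 0.61
~t = 1 − 0.61 = 0.39
(~q | t) & ~t = min(a, b) on (0.61, 0.39) = 0.39
~t = 1 − 0.61 = 0.39
p | ~t = max(a, b) on (0.80, 0.39) = 0.80
r & t = min(a, b) on (0.60, 0.61) = 0.60
(p | ~t) | (r & t) = max(a, b) on (0.80, 0.60) = 0.80
((~q | t) & ~t) & ((p | ~t) | (r & t)) = min(a, b) on (0.39, 0.80) = 0.39

0.39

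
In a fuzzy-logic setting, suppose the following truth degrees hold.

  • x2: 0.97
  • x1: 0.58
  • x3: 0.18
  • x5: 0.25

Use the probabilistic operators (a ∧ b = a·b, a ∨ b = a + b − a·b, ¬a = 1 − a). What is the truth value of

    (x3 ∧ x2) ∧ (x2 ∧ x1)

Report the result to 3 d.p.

0.098

x3 ∧ x2 = a·b on (0.1800, 0.9700) = 0.1746
x2 ∧ x1 = a·b on (0.9700, 0.5800) = 0.5626
(x3 ∧ x2) ∧ (x2 ∧ x1) = a·b on (0.1746, 0.5626) = 0.0982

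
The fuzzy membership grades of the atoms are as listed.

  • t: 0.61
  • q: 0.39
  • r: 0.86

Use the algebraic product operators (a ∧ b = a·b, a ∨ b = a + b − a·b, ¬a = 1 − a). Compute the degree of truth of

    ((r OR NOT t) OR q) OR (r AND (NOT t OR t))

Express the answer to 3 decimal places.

0.982

NOT t = 1 − 0.6100 = 0.3900
r OR NOT t = a + b − a·b on (0.8600, 0.3900) = 0.9146
(r OR NOT t) OR q = a + b − a·b on (0.9146, 0.3900) = 0.9479
NOT t = 1 − 0.6100 = 0.3900
NOT t OR t = a + b − a·b on (0.3900, 0.6100) = 0.7621
r AND (NOT t OR t) = a·b on (0.8600, 0.7621) = 0.6554
((r OR NOT t) OR q) OR (r AND (NOT t OR t)) = a + b − a·b on (0.9479, 0.6554) = 0.9820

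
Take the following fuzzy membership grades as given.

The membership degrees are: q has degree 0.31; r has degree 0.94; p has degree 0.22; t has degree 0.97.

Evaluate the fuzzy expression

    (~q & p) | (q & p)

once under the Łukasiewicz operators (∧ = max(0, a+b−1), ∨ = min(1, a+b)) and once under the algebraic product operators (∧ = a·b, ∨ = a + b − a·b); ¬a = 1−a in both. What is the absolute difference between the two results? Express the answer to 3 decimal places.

Under Łukasiewicz:
  ~q = 1 − 0.31 = 0.69
  ~q & p = max(0, a+b−1) on (0.69, 0.22) = 0.00
  q & p = max(0, a+b−1) on (0.31, 0.22) = 0.00
  (~q & p) | (q & p) = min(1, a+b) on (0.00, 0.00) = 0.00
  → value = 0.0000
Under algebraic product:
  ~q = 1 − 0.3100 = 0.6900
  ~q & p = a·b on (0.6900, 0.2200) = 0.1518
  q & p = a·b on (0.3100, 0.2200) = 0.0682
  (~q & p) | (q & p) = a + b − a·b on (0.1518, 0.0682) = 0.2096
  → value = 0.2096
|0.0000 − 0.2096| = 0.210

0.210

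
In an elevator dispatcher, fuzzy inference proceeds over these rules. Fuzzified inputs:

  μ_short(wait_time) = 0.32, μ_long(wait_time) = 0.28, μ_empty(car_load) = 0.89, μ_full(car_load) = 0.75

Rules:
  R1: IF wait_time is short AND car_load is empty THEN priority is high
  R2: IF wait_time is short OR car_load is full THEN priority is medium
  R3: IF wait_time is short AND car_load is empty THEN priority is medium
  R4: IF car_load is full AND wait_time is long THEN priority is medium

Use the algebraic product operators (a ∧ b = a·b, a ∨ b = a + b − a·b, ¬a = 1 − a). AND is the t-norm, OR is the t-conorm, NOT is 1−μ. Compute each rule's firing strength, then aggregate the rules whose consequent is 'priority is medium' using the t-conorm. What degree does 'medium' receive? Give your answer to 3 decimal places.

R1: short=0.32, empty=0.89; AND[a·b] → w = 0.2848
R2: short=0.32, full=0.75; OR[a + b − a·b] → w = 0.8300
R3: short=0.32, empty=0.89; AND[a·b] → w = 0.2848
R4: full=0.75, long=0.28; AND[a·b] → w = 0.2100
Rules with consequent 'medium': {R2, R3, R4} → strengths 0.8300, 0.2848, 0.2100
Aggregate via t-conorm [a + b − a·b]: 0.9039

0.904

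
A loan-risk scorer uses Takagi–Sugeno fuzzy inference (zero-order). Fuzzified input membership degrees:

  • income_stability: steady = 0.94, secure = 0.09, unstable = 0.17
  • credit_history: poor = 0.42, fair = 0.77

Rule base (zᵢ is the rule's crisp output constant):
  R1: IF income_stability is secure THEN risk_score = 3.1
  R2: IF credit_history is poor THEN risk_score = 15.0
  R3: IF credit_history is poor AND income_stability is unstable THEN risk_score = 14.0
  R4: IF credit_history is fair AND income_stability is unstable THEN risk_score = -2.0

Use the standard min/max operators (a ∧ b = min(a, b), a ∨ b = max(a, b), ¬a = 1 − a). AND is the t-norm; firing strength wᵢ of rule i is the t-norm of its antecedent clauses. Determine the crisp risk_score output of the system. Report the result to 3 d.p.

10.140

R1 (z=3.1): secure=0.09 → w = 0.09
R2 (z=15.0): poor=0.42 → w = 0.42
R3 (z=14.0): poor=0.42, unstable=0.17; AND[min(a, b)] → w = 0.17
R4 (z=-2.0): fair=0.77, unstable=0.17; AND[min(a, b)] → w = 0.17
Weighted average = (0.09·3.1 + 0.42·15.0 + 0.17·14.0 + 0.17·-2.0) / (0.09 + 0.42 + 0.17 + 0.17)
  = 8.6190 / 0.8500 = 10.140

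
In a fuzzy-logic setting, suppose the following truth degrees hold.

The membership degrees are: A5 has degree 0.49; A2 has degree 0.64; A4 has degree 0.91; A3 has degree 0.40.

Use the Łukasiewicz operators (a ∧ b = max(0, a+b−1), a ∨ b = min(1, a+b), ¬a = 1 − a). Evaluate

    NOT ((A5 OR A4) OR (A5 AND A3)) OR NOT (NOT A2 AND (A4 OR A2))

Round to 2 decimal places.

0.64

A5 OR A4 = min(1, a+b) on (0.49, 0.91) = 1.00
A5 AND A3 = max(0, a+b−1) on (0.49, 0.40) = 0.00
(A5 OR A4) OR (A5 AND A3) = min(1, a+b) on (1.00, 0.00) = 1.00
NOT ((A5 OR A4) OR (A5 AND A3)) = 1 − 1.00 = 0.00
NOT A2 = 1 − 0.64 = 0.36
A4 OR A2 = min(1, a+b) on (0.91, 0.64) = 1.00
NOT A2 AND (A4 OR A2) = max(0, a+b−1) on (0.36, 1.00) = 0.36
NOT (NOT A2 AND (A4 OR A2)) = 1 − 0.36 = 0.64
NOT ((A5 OR A4) OR (A5 AND A3)) OR NOT (NOT A2 AND (A4 OR A2)) = min(1, a+b) on (0.00, 0.64) = 0.64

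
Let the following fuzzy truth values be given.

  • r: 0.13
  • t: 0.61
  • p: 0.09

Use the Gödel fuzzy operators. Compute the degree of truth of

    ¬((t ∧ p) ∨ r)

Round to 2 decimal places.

t ∧ p = min(a, b) on (0.61, 0.09) = 0.09
(t ∧ p) ∨ r = max(a, b) on (0.09, 0.13) = 0.13
¬((t ∧ p) ∨ r) = 1 − 0.13 = 0.87

0.87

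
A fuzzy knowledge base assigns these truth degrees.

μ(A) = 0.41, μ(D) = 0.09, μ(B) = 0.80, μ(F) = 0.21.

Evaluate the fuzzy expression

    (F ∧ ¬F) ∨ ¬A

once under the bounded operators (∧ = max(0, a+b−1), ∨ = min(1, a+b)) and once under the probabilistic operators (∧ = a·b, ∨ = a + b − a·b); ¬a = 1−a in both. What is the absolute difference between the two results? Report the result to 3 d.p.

0.068

Under bounded:
  ¬F = 1 − 0.21 = 0.79
  F ∧ ¬F = max(0, a+b−1) on (0.21, 0.79) = 0.00
  ¬A = 1 − 0.41 = 0.59
  (F ∧ ¬F) ∨ ¬A = min(1, a+b) on (0.00, 0.59) = 0.59
  → value = 0.5900
Under probabilistic:
  ¬F = 1 − 0.2100 = 0.7900
  F ∧ ¬F = a·b on (0.2100, 0.7900) = 0.1659
  ¬A = 1 − 0.4100 = 0.5900
  (F ∧ ¬F) ∨ ¬A = a + b − a·b on (0.1659, 0.5900) = 0.6580
  → value = 0.6580
|0.5900 − 0.6580| = 0.068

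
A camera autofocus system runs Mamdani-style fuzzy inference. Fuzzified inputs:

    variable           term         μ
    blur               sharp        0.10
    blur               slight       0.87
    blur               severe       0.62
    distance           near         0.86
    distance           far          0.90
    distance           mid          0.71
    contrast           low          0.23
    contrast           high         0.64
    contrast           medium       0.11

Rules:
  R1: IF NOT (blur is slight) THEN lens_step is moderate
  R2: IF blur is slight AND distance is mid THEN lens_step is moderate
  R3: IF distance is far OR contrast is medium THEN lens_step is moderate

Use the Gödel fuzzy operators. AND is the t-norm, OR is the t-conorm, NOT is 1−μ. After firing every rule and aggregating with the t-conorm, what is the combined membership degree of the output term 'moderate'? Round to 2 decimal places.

R1: ¬slight=1−0.87=0.13 → w = 0.13
R2: slight=0.87, mid=0.71; AND[min(a, b)] → w = 0.71
R3: far=0.90, medium=0.11; OR[max(a, b)] → w = 0.90
Rules with consequent 'moderate': {R1, R2, R3} → strengths 0.13, 0.71, 0.90
Aggregate via t-conorm [max(a, b)]: 0.90

0.90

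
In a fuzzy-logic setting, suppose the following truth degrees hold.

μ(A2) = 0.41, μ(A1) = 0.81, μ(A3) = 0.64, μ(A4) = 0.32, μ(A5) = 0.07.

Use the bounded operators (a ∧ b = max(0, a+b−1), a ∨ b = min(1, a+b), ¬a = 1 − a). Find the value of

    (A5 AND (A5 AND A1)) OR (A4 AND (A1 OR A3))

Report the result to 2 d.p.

0.32

A5 AND A1 = max(0, a+b−1) on (0.07, 0.81) = 0.00
A5 AND (A5 AND A1) = max(0, a+b−1) on (0.07, 0.00) = 0.00
A1 OR A3 = min(1, a+b) on (0.81, 0.64) = 1.00
A4 AND (A1 OR A3) = max(0, a+b−1) on (0.32, 1.00) = 0.32
(A5 AND (A5 AND A1)) OR (A4 AND (A1 OR A3)) = min(1, a+b) on (0.00, 0.32) = 0.32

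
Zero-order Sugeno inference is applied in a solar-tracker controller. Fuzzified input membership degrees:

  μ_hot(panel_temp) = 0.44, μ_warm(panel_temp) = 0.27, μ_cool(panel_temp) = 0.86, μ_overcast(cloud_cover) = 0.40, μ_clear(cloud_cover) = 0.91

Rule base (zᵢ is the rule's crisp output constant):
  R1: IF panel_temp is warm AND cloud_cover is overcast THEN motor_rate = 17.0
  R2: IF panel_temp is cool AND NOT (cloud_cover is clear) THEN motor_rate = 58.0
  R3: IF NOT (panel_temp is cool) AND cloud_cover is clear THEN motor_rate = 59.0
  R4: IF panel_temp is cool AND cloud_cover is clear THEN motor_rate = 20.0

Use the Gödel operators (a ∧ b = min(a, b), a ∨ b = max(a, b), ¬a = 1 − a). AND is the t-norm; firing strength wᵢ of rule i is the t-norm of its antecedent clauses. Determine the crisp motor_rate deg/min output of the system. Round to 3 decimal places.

R1 (z=17.0): warm=0.27, overcast=0.40; AND[min(a, b)] → w = 0.27
R2 (z=58.0): cool=0.86, ¬clear=1−0.91=0.09; AND[min(a, b)] → w = 0.09
R3 (z=59.0): ¬cool=1−0.86=0.14, clear=0.91; AND[min(a, b)] → w = 0.14
R4 (z=20.0): cool=0.86, clear=0.91; AND[min(a, b)] → w = 0.86
Weighted average = (0.27·17.0 + 0.09·58.0 + 0.14·59.0 + 0.86·20.0) / (0.27 + 0.09 + 0.14 + 0.86)
  = 35.2700 / 1.3600 = 25.934

25.934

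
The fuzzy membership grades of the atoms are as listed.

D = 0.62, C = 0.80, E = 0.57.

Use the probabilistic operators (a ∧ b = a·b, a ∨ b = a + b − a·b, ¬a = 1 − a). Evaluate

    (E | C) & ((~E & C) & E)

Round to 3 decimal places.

0.179

E | C = a + b − a·b on (0.5700, 0.8000) = 0.9140
~E = 1 − 0.5700 = 0.4300
~E & C = a·b on (0.4300, 0.8000) = 0.3440
(~E & C) & E = a·b on (0.3440, 0.5700) = 0.1961
(E | C) & ((~E & C) & E) = a·b on (0.9140, 0.1961) = 0.1792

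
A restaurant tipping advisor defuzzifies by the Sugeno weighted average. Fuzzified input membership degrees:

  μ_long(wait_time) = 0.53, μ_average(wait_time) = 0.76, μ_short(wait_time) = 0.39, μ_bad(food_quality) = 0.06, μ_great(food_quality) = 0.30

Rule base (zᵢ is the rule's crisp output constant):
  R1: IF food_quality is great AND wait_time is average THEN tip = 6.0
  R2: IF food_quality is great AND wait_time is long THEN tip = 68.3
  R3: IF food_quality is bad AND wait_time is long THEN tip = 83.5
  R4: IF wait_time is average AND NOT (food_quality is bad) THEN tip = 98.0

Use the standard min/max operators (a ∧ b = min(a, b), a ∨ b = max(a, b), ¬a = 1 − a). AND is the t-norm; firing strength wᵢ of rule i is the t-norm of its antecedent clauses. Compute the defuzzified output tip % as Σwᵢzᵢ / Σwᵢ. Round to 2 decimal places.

71.68

R1 (z=6.0): great=0.30, average=0.76; AND[min(a, b)] → w = 0.30
R2 (z=68.3): great=0.30, long=0.53; AND[min(a, b)] → w = 0.30
R3 (z=83.5): bad=0.06, long=0.53; AND[min(a, b)] → w = 0.06
R4 (z=98.0): average=0.76, ¬bad=1−0.06=0.94; AND[min(a, b)] → w = 0.76
Weighted average = (0.30·6.0 + 0.30·68.3 + 0.06·83.5 + 0.76·98.0) / (0.30 + 0.30 + 0.06 + 0.76)
  = 101.7800 / 1.4200 = 71.68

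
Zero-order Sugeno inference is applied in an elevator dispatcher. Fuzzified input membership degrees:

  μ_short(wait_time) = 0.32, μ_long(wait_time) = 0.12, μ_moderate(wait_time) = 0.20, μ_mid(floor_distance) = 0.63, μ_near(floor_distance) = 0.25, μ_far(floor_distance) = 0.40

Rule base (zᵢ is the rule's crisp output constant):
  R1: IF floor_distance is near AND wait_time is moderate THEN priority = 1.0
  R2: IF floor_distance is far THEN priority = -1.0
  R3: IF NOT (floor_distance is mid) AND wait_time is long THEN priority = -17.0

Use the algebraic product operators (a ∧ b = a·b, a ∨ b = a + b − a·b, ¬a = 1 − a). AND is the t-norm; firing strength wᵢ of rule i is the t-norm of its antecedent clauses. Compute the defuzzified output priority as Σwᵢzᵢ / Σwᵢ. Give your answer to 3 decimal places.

-2.235

R1 (z=1.0): near=0.25, moderate=0.20; AND[a·b] → w = 0.0500
R2 (z=-1.0): far=0.40 → w = 0.4000
R3 (z=-17.0): ¬mid=1−0.63=0.37, long=0.12; AND[a·b] → w = 0.0444
Weighted average = (0.0500·1.0 + 0.4000·-1.0 + 0.0444·-17.0) / (0.0500 + 0.4000 + 0.0444)
  = -1.1048 / 0.4944 = -2.235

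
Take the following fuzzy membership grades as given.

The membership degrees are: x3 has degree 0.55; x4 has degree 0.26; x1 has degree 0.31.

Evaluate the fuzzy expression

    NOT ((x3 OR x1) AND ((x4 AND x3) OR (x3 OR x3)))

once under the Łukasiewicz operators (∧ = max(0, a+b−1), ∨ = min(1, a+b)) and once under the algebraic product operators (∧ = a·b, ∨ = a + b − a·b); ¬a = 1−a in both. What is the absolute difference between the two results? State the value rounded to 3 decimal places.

Under Łukasiewicz:
  x3 OR x1 = min(1, a+b) on (0.55, 0.31) = 0.86
  x4 AND x3 = max(0, a+b−1) on (0.26, 0.55) = 0.00
  x3 OR x3 = min(1, a+b) on (0.55, 0.55) = 1.00
  (x4 AND x3) OR (x3 OR x3) = min(1, a+b) on (0.00, 1.00) = 1.00
  (x3 OR x1) AND ((x4 AND x3) OR (x3 OR x3)) = max(0, a+b−1) on (0.86, 1.00) = 0.86
  NOT ((x3 OR x1) AND ((x4 AND x3) OR (x3 OR x3))) = 1 − 0.86 = 0.14
  → value = 0.1400
Under algebraic product:
  x3 OR x1 = a + b − a·b on (0.5500, 0.3100) = 0.6895
  x4 AND x3 = a·b on (0.2600, 0.5500) = 0.1430
  x3 OR x3 = a + b − a·b on (0.5500, 0.5500) = 0.7975
  (x4 AND x3) OR (x3 OR x3) = a + b − a·b on (0.1430, 0.7975) = 0.8265
  (x3 OR x1) AND ((x4 AND x3) OR (x3 OR x3)) = a·b on (0.6895, 0.8265) = 0.5698
  NOT ((x3 OR x1) AND ((x4 AND x3) OR (x3 OR x3))) = 1 − 0.5698 = 0.4302
  → value = 0.4302
|0.1400 − 0.4302| = 0.290

0.290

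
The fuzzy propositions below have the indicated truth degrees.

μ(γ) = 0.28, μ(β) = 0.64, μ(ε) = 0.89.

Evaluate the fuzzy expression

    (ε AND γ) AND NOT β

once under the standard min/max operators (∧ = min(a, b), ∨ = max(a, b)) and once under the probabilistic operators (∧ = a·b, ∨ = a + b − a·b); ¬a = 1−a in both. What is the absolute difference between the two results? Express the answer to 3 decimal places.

Under standard min/max:
  ε AND γ = min(a, b) on (0.89, 0.28) = 0.28
  NOT β = 1 − 0.64 = 0.36
  (ε AND γ) AND NOT β = min(a, b) on (0.28, 0.36) = 0.28
  → value = 0.2800
Under probabilistic:
  ε AND γ = a·b on (0.8900, 0.2800) = 0.2492
  NOT β = 1 − 0.6400 = 0.3600
  (ε AND γ) AND NOT β = a·b on (0.2492, 0.3600) = 0.0897
  → value = 0.0897
|0.2800 − 0.0897| = 0.190

0.190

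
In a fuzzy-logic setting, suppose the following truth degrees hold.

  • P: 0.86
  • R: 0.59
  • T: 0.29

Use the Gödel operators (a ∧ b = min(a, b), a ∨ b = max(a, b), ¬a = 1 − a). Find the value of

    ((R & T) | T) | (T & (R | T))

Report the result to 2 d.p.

0.29

R & T = min(a, b) on (0.59, 0.29) = 0.29
(R & T) | T = max(a, b) on (0.29, 0.29) = 0.29
R | T = max(a, b) on (0.59, 0.29) = 0.59
T & (R | T) = min(a, b) on (0.29, 0.59) = 0.29
((R & T) | T) | (T & (R | T)) = max(a, b) on (0.29, 0.29) = 0.29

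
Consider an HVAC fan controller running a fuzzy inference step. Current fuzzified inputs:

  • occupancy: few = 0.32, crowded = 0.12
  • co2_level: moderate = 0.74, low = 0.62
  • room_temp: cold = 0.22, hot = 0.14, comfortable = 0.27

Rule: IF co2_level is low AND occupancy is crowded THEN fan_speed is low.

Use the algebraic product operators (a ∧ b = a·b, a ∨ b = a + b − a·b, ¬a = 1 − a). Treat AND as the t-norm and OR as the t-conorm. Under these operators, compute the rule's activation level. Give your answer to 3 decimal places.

firing strength: low=0.62, crowded=0.12; AND[a·b] → w = 0.0744

0.074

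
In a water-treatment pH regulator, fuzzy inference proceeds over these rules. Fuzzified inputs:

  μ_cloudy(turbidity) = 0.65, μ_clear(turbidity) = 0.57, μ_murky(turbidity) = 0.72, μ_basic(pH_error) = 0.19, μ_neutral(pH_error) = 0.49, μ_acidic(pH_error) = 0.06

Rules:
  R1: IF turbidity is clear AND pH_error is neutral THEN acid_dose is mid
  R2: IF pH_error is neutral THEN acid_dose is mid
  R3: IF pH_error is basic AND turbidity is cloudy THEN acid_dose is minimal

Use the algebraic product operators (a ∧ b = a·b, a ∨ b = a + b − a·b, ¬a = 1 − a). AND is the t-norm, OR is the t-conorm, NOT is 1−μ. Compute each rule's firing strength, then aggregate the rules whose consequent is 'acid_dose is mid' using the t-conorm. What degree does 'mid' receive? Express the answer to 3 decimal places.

0.632

R1: clear=0.57, neutral=0.49; AND[a·b] → w = 0.2793
R2: neutral=0.49 → w = 0.4900
R3: basic=0.19, cloudy=0.65; AND[a·b] → w = 0.1235
Rules with consequent 'mid': {R1, R2} → strengths 0.2793, 0.4900
Aggregate via t-conorm [a + b − a·b]: 0.6324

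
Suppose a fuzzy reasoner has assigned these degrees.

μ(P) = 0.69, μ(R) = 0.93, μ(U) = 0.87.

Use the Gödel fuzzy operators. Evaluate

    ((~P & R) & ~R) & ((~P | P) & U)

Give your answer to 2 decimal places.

~P = 1 − 0.69 = 0.31
~P & R = min(a, b) on (0.31, 0.93) = 0.31
~R = 1 − 0.93 = 0.07
(~P & R) & ~R = min(a, b) on (0.31, 0.07) = 0.07
~P = 1 − 0.69 = 0.31
~P | P = max(a, b) on (0.31, 0.69) = 0.69
(~P | P) & U = min(a, b) on (0.69, 0.87) = 0.69
((~P & R) & ~R) & ((~P | P) & U) = min(a, b) on (0.07, 0.69) = 0.07

0.07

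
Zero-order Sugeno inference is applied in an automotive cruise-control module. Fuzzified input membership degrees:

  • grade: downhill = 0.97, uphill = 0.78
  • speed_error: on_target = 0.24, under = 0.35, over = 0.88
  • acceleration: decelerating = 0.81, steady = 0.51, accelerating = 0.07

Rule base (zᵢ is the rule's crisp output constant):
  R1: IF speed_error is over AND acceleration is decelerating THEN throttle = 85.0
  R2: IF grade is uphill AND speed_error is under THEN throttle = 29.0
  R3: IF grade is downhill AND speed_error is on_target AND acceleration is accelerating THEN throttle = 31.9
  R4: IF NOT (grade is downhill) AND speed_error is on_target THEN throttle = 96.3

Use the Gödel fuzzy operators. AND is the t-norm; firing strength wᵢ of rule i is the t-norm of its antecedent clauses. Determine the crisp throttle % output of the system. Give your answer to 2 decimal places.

66.76

R1 (z=85.0): over=0.88, decelerating=0.81; AND[min(a, b)] → w = 0.81
R2 (z=29.0): uphill=0.78, under=0.35; AND[min(a, b)] → w = 0.35
R3 (z=31.9): downhill=0.97, on_target=0.24, accelerating=0.07; AND[min(a, b)] → w = 0.07
R4 (z=96.3): ¬downhill=1−0.97=0.03, on_target=0.24; AND[min(a, b)] → w = 0.03
Weighted average = (0.81·85.0 + 0.35·29.0 + 0.07·31.9 + 0.03·96.3) / (0.81 + 0.35 + 0.07 + 0.03)
  = 84.1220 / 1.2600 = 66.76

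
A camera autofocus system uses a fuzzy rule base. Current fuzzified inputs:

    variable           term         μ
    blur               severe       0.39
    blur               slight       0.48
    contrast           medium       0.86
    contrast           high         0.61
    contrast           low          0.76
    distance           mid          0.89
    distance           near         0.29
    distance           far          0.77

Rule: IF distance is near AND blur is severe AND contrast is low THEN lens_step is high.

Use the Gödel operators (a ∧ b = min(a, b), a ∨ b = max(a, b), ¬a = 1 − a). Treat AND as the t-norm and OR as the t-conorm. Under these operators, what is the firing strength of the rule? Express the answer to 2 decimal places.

firing strength: near=0.29, severe=0.39, low=0.76; AND[min(a, b)] → w = 0.29

0.29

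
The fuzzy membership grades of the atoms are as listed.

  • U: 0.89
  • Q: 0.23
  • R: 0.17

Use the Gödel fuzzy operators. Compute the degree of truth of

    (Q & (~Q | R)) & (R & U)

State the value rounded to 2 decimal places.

0.17

~Q = 1 − 0.23 = 0.77
~Q | R = max(a, b) on (0.77, 0.17) = 0.77
Q & (~Q | R) = min(a, b) on (0.23, 0.77) = 0.23
R & U = min(a, b) on (0.17, 0.89) = 0.17
(Q & (~Q | R)) & (R & U) = min(a, b) on (0.23, 0.17) = 0.17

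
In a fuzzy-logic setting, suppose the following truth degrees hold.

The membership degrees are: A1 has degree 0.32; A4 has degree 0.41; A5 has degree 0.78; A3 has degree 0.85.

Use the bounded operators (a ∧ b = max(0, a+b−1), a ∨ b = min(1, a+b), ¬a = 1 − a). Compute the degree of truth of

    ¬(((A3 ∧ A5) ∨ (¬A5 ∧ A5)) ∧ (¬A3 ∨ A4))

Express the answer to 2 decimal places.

A3 ∧ A5 = max(0, a+b−1) on (0.85, 0.78) = 0.63
¬A5 = 1 − 0.78 = 0.22
¬A5 ∧ A5 = max(0, a+b−1) on (0.22, 0.78) = 0.00
(A3 ∧ A5) ∨ (¬A5 ∧ A5) = min(1, a+b) on (0.63, 0.00) = 0.63
¬A3 = 1 − 0.85 = 0.15
¬A3 ∨ A4 = min(1, a+b) on (0.15, 0.41) = 0.56
((A3 ∧ A5) ∨ (¬A5 ∧ A5)) ∧ (¬A3 ∨ A4) = max(0, a+b−1) on (0.63, 0.56) = 0.19
¬(((A3 ∧ A5) ∨ (¬A5 ∧ A5)) ∧ (¬A3 ∨ A4)) = 1 − 0.19 = 0.81

0.81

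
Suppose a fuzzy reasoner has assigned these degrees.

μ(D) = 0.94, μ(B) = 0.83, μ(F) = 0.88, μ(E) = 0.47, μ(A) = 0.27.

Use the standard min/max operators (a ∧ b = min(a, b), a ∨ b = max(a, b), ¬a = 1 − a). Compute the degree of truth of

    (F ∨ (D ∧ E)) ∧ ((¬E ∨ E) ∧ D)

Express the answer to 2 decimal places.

D ∧ E = min(a, b) on (0.94, 0.47) = 0.47
F ∨ (D ∧ E) = max(a, b) on (0.88, 0.47) = 0.88
¬E = 1 − 0.47 = 0.53
¬E ∨ E = max(a, b) on (0.53, 0.47) = 0.53
(¬E ∨ E) ∧ D = min(a, b) on (0.53, 0.94) = 0.53
(F ∨ (D ∧ E)) ∧ ((¬E ∨ E) ∧ D) = min(a, b) on (0.88, 0.53) = 0.53

0.53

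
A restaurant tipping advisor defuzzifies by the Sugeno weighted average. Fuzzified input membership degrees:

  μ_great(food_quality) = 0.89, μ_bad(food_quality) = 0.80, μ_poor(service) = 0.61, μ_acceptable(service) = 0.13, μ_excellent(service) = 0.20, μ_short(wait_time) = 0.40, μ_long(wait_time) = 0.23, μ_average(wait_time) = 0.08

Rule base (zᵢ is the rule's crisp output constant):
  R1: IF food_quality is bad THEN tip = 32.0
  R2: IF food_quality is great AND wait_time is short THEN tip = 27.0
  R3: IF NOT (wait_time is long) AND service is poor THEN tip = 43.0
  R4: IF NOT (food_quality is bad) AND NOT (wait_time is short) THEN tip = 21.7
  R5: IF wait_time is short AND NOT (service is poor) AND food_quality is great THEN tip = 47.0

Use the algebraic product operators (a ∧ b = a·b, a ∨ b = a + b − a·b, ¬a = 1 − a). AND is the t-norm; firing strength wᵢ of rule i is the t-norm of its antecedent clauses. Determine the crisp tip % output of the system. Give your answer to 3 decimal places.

34.246

R1 (z=32.0): bad=0.80 → w = 0.8000
R2 (z=27.0): great=0.89, short=0.40; AND[a·b] → w = 0.3560
R3 (z=43.0): ¬long=1−0.23=0.77, poor=0.61; AND[a·b] → w = 0.4697
R4 (z=21.7): ¬bad=1−0.80=0.20, ¬short=1−0.40=0.60; AND[a·b] → w = 0.1200
R5 (z=47.0): short=0.40, ¬poor=1−0.61=0.39, great=0.89; AND[a·b] → w = 0.1388
Weighted average = (0.8000·32.0 + 0.3560·27.0 + 0.4697·43.0 + 0.1200·21.7 + 0.1388·47.0) / (0.8000 + 0.3560 + 0.4697 + 0.1200 + 0.1388)
  = 64.5386 / 1.8845 = 34.246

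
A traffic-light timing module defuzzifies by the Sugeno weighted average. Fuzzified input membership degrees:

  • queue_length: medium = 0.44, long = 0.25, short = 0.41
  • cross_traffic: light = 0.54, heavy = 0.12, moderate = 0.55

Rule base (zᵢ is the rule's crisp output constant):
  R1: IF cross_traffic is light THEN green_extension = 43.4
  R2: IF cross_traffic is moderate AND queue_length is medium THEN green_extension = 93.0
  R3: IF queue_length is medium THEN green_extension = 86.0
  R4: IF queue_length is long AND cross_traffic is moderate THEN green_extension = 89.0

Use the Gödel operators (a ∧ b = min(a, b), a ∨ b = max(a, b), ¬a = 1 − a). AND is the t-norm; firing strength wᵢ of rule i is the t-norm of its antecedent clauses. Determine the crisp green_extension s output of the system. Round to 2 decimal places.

R1 (z=43.4): light=0.54 → w = 0.54
R2 (z=93.0): moderate=0.55, medium=0.44; AND[min(a, b)] → w = 0.44
R3 (z=86.0): medium=0.44 → w = 0.44
R4 (z=89.0): long=0.25, moderate=0.55; AND[min(a, b)] → w = 0.25
Weighted average = (0.54·43.4 + 0.44·93.0 + 0.44·86.0 + 0.25·89.0) / (0.54 + 0.44 + 0.44 + 0.25)
  = 124.4460 / 1.6700 = 74.52

74.52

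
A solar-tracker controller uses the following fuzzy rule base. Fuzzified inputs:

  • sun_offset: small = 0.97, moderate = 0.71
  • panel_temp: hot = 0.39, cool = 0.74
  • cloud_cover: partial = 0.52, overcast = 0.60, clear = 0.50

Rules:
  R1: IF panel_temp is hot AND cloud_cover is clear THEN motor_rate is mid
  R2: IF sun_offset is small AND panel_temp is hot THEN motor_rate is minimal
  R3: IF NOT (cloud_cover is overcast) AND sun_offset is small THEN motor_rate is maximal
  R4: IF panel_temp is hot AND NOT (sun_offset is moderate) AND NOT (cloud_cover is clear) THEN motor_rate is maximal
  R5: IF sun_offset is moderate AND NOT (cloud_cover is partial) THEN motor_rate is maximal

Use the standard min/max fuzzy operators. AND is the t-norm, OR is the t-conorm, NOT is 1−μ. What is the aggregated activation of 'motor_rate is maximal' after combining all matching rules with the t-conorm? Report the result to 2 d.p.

0.48

R1: hot=0.39, clear=0.50; AND[min(a, b)] → w = 0.39
R2: small=0.97, hot=0.39; AND[min(a, b)] → w = 0.39
R3: ¬overcast=1−0.60=0.40, small=0.97; AND[min(a, b)] → w = 0.40
R4: hot=0.39, ¬moderate=1−0.71=0.29, ¬clear=1−0.50=0.50; AND[min(a, b)] → w = 0.29
R5: moderate=0.71, ¬partial=1−0.52=0.48; AND[min(a, b)] → w = 0.48
Rules with consequent 'maximal': {R3, R4, R5} → strengths 0.40, 0.29, 0.48
Aggregate via t-conorm [max(a, b)]: 0.48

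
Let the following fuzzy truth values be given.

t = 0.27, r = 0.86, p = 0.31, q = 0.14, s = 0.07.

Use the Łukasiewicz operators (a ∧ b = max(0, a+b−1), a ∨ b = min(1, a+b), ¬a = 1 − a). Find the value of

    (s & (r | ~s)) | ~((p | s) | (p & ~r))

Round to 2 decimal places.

0.69

~s = 1 − 0.07 = 0.93
r | ~s = min(1, a+b) on (0.86, 0.93) = 1.00
s & (r | ~s) = max(0, a+b−1) on (0.07, 1.00) = 0.07
p | s = min(1, a+b) on (0.31, 0.07) = 0.38
~r = 1 − 0.86 = 0.14
p & ~r = max(0, a+b−1) on (0.31, 0.14) = 0.00
(p | s) | (p & ~r) = min(1, a+b) on (0.38, 0.00) = 0.38
~((p | s) | (p & ~r)) = 1 − 0.38 = 0.62
(s & (r | ~s)) | ~((p | s) | (p & ~r)) = min(1, a+b) on (0.07, 0.62) = 0.69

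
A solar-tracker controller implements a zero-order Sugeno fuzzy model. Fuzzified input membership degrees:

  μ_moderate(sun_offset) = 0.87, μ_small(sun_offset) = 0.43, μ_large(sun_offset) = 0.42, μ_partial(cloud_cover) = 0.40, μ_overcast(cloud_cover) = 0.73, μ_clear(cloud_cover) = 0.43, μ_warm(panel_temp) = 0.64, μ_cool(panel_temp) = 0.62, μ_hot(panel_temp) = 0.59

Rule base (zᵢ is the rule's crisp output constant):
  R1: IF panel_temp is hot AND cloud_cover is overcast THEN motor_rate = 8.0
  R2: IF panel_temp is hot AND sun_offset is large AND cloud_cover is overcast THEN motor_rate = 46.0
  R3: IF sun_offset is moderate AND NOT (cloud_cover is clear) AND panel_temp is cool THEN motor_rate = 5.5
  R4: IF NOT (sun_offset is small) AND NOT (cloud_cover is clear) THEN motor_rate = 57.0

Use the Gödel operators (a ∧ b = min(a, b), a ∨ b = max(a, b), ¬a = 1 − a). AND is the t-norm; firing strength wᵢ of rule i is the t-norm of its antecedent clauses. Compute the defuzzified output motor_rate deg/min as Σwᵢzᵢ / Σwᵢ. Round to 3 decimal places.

R1 (z=8.0): hot=0.59, overcast=0.73; AND[min(a, b)] → w = 0.59
R2 (z=46.0): hot=0.59, large=0.42, overcast=0.73; AND[min(a, b)] → w = 0.42
R3 (z=5.5): moderate=0.87, ¬clear=1−0.43=0.57, cool=0.62; AND[min(a, b)] → w = 0.57
R4 (z=57.0): ¬small=1−0.43=0.57, ¬clear=1−0.43=0.57; AND[min(a, b)] → w = 0.57
Weighted average = (0.59·8.0 + 0.42·46.0 + 0.57·5.5 + 0.57·57.0) / (0.59 + 0.42 + 0.57 + 0.57)
  = 59.6650 / 2.1500 = 27.751

27.751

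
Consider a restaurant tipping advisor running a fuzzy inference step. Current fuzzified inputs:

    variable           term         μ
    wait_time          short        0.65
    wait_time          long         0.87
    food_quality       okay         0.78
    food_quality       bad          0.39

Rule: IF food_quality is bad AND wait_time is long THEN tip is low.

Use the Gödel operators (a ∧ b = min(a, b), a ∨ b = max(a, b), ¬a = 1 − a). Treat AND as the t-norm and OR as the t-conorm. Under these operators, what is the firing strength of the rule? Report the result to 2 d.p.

firing strength: bad=0.39, long=0.87; AND[min(a, b)] → w = 0.39

0.39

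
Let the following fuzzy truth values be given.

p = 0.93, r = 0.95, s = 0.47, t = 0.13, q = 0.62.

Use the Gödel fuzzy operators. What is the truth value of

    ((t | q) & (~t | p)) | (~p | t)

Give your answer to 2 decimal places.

0.62

t | q = max(a, b) on (0.13, 0.62) = 0.62
~t = 1 − 0.13 = 0.87
~t | p = max(a, b) on (0.87, 0.93) = 0.93
(t | q) & (~t | p) = min(a, b) on (0.62, 0.93) = 0.62
~p = 1 − 0.93 = 0.07
~p | t = max(a, b) on (0.07, 0.13) = 0.13
((t | q) & (~t | p)) | (~p | t) = max(a, b) on (0.62, 0.13) = 0.62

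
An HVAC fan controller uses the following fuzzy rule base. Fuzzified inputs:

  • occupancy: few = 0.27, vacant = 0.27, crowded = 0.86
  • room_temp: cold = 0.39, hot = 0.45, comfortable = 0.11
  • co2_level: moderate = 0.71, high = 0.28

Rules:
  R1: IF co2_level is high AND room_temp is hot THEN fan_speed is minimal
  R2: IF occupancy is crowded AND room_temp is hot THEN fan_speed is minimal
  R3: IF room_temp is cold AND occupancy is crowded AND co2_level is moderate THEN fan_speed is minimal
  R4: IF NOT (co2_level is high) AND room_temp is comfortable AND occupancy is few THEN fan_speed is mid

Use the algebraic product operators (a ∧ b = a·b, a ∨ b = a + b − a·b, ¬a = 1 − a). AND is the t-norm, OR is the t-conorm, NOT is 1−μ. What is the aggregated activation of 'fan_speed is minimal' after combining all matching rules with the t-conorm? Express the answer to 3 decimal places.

R1: high=0.28, hot=0.45; AND[a·b] → w = 0.1260
R2: crowded=0.86, hot=0.45; AND[a·b] → w = 0.3870
R3: cold=0.39, crowded=0.86, moderate=0.71; AND[a·b] → w = 0.2381
R4: ¬high=1−0.28=0.72, comfortable=0.11, few=0.27; AND[a·b] → w = 0.0214
Rules with consequent 'minimal': {R1, R2, R3} → strengths 0.1260, 0.3870, 0.2381
Aggregate via t-conorm [a + b − a·b]: 0.5918

0.592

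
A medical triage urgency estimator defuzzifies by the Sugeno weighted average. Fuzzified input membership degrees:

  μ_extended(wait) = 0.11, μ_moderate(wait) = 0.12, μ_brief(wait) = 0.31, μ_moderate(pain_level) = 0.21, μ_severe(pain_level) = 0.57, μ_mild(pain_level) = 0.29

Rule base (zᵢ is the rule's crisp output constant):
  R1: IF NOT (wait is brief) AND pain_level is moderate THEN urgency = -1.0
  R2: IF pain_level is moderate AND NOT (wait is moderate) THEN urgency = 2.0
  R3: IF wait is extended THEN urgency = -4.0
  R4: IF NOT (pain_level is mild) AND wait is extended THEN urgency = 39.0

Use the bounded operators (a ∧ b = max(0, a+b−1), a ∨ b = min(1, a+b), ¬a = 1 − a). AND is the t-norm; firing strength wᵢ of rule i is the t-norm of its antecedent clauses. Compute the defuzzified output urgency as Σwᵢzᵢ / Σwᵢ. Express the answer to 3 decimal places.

-1.300

R1 (z=-1.0): ¬brief=1−0.31=0.69, moderate=0.21; AND[max(0, a+b−1)] → w = 0.00
R2 (z=2.0): moderate=0.21, ¬moderate=1−0.12=0.88; AND[max(0, a+b−1)] → w = 0.09
R3 (z=-4.0): extended=0.11 → w = 0.11
R4 (z=39.0): ¬mild=1−0.29=0.71, extended=0.11; AND[max(0, a+b−1)] → w = 0.00
Weighted average = (0.00·-1.0 + 0.09·2.0 + 0.11·-4.0 + 0.00·39.0) / (0.00 + 0.09 + 0.11 + 0.00)
  = -0.2600 / 0.2000 = -1.300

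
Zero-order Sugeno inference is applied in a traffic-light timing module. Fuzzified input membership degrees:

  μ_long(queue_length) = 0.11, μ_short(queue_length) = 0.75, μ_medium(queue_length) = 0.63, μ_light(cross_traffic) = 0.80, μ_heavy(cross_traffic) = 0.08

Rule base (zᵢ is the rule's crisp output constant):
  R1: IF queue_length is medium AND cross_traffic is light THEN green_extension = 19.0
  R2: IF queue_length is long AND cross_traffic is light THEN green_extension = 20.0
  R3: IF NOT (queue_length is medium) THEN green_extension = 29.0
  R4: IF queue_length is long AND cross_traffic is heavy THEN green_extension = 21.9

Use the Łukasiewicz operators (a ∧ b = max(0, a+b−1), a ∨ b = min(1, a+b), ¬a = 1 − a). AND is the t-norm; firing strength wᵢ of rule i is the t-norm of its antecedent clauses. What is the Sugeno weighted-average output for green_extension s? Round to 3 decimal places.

R1 (z=19.0): medium=0.63, light=0.80; AND[max(0, a+b−1)] → w = 0.43
R2 (z=20.0): long=0.11, light=0.80; AND[max(0, a+b−1)] → w = 0.00
R3 (z=29.0): ¬medium=1−0.63=0.37 → w = 0.37
R4 (z=21.9): long=0.11, heavy=0.08; AND[max(0, a+b−1)] → w = 0.00
Weighted average = (0.43·19.0 + 0.00·20.0 + 0.37·29.0 + 0.00·21.9) / (0.43 + 0.00 + 0.37 + 0.00)
  = 18.9000 / 0.8000 = 23.625

23.625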